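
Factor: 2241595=5^1*151^1*2969^1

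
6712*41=275192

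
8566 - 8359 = 207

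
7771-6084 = 1687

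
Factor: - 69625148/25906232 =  - 2^( - 1) * 11^(-1)*17^( - 1)*17317^ ( -1)*17406287^1 = -17406287/6476558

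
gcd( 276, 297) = 3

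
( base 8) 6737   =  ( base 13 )1802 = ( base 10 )3551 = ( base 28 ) 4en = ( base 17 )c4f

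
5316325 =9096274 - 3779949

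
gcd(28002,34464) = 2154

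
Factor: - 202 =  - 2^1 * 101^1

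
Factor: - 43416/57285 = -72/95 = - 2^3*3^2*5^( -1 )*19^ ( - 1) 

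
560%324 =236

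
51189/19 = 2694 + 3/19=2694.16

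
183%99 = 84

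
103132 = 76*1357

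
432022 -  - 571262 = 1003284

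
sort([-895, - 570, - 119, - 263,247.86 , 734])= [ - 895, - 570, -263, - 119, 247.86, 734 ] 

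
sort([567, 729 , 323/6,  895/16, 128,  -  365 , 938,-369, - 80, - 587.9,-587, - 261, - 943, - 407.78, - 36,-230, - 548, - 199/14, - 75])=[ - 943, - 587.9, - 587 , - 548, - 407.78, - 369,-365, - 261 , - 230, - 80, - 75,  -  36, - 199/14,323/6, 895/16,128,567, 729, 938]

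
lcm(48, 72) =144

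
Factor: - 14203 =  - 7^1*2029^1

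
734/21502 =367/10751  =  0.03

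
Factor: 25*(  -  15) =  - 375 = -  3^1*5^3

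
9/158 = 9/158 = 0.06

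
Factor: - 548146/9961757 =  - 2^1*13^( - 1)*19^( - 1 )*31^( - 1 )*61^1* 1301^( - 1 )* 4493^1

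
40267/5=40267/5 = 8053.40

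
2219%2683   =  2219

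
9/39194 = 9/39194 = 0.00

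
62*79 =4898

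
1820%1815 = 5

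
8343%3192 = 1959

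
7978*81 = 646218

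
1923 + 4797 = 6720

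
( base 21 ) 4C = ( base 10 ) 96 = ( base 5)341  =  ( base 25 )3l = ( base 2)1100000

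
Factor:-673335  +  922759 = 249424 = 2^4 * 7^1 * 17^1* 131^1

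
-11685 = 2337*( - 5)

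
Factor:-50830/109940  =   - 221/478 = - 2^( - 1 )*13^1*17^1*239^(-1 ) 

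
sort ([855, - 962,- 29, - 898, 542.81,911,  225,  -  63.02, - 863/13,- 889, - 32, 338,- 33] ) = [-962,-898, - 889, - 863/13, - 63.02, - 33,-32, - 29,225,338,542.81,855,911] 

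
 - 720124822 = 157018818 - 877143640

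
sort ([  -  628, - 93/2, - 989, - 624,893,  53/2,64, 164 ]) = [ - 989, - 628, - 624, - 93/2,53/2, 64, 164 , 893 ]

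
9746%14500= 9746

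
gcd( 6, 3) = 3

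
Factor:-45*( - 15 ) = 3^3*5^2= 675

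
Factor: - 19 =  - 19^1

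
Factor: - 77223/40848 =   -  2^( - 4 )*23^(-1 ) * 37^(-1)*25741^1 = - 25741/13616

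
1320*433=571560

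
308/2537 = 308/2537 = 0.12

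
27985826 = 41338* 677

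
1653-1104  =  549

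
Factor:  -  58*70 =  - 4060  =  - 2^2*5^1*7^1 * 29^1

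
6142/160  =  38 + 31/80 = 38.39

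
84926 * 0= 0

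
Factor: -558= - 2^1 * 3^2 * 31^1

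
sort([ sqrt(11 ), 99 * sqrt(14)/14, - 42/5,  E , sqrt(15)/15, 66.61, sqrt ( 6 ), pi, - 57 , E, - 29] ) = [- 57, - 29, - 42/5, sqrt(15 )/15, sqrt(6), E, E  ,  pi, sqrt( 11 ), 99 * sqrt(14 ) /14,66.61 ] 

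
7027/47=149 + 24/47 = 149.51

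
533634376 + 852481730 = 1386116106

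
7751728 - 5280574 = 2471154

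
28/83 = 28/83 = 0.34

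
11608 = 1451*8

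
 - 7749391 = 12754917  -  20504308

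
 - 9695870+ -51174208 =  - 60870078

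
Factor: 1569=3^1*523^1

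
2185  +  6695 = 8880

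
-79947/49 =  - 1632 + 3/7=- 1631.57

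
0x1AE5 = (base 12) 3B99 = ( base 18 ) 1349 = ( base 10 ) 6885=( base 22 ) E4L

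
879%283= 30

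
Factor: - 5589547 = -29^1*192743^1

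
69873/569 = 69873/569 = 122.80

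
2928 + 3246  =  6174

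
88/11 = 8=8.00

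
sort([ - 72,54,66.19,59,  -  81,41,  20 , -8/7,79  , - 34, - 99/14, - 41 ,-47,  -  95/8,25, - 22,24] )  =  [-81, - 72, - 47, - 41 , - 34, - 22,  -  95/8, - 99/14, - 8/7, 20 , 24 , 25 , 41, 54, 59, 66.19 , 79]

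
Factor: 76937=7^1*29^1*379^1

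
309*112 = 34608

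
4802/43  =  111 + 29/43 = 111.67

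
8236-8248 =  - 12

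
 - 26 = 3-29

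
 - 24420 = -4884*5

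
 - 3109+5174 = 2065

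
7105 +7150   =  14255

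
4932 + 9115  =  14047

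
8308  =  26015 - 17707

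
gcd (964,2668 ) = 4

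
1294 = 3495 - 2201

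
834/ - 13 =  - 65  +  11/13  =  - 64.15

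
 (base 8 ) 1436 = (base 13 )495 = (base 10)798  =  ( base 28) 10E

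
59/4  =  59/4 = 14.75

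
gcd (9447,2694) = 3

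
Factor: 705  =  3^1 * 5^1*47^1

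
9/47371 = 9/47371 = 0.00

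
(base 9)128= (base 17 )65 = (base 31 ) 3e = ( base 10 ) 107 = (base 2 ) 1101011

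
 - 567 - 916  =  -1483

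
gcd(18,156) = 6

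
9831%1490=891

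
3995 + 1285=5280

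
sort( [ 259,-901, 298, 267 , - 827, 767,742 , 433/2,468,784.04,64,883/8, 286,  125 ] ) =[ - 901, - 827 , 64, 883/8, 125, 433/2,259, 267,286, 298 , 468, 742,767,784.04]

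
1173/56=20+53/56 =20.95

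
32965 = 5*6593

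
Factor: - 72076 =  - 2^2* 37^1*487^1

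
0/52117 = 0=0.00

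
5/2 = 2 + 1/2=2.50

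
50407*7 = 352849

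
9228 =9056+172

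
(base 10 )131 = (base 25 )56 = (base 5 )1011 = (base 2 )10000011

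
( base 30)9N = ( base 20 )ed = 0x125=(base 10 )293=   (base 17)104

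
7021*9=63189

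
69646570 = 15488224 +54158346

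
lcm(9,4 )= 36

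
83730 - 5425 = 78305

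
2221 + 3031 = 5252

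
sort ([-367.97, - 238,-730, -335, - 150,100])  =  [ - 730, - 367.97,-335, - 238 , - 150,100] 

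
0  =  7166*0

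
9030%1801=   25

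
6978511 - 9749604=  - 2771093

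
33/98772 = 11/32924 = 0.00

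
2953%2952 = 1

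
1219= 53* 23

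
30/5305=6/1061 = 0.01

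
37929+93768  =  131697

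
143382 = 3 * 47794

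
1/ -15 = - 1/15=- 0.07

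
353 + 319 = 672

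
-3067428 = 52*( - 58989 ) 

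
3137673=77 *40749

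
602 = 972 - 370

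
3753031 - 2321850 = 1431181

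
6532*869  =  5676308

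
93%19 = 17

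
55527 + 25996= 81523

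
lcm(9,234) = 234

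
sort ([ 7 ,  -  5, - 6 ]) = [ - 6, - 5,7 ]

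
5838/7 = 834 =834.00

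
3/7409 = 3/7409=0.00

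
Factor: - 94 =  - 2^1*47^1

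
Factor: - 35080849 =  - 35080849^1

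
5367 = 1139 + 4228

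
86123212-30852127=55271085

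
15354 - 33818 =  - 18464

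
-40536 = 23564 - 64100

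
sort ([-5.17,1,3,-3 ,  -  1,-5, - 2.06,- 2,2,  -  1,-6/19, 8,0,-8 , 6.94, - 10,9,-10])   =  [ - 10 ,-10, - 8,  -  5.17 ,-5 , - 3, - 2.06,-2, - 1,-1, - 6/19,0,1,2 , 3,6.94,8,9 ] 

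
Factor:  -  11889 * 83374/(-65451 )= 330411162/21817=2^1 * 3^1 * 1321^1*21817^(-1)*41687^1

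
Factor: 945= 3^3*5^1*7^1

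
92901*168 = 15607368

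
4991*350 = 1746850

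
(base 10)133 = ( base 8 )205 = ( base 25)58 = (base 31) 49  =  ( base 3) 11221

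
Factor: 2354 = 2^1*11^1*107^1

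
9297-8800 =497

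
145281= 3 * 48427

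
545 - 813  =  -268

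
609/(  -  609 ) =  - 1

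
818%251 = 65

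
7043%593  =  520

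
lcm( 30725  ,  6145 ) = 30725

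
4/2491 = 4/2491 = 0.00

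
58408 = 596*98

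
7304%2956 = 1392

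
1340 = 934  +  406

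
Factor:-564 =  - 2^2*3^1 * 47^1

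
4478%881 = 73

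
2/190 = 1/95 = 0.01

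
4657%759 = 103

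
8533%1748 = 1541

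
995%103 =68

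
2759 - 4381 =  - 1622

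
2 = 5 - 3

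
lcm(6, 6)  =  6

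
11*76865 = 845515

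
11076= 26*426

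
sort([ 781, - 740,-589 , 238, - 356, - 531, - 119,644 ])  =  [ - 740, - 589,-531, - 356, - 119,  238, 644,  781 ]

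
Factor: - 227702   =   - 2^1*257^1*443^1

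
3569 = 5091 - 1522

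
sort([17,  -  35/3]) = [ - 35/3, 17]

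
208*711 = 147888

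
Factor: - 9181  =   - 9181^1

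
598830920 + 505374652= 1104205572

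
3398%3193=205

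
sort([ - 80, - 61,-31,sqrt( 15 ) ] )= [-80, - 61, - 31,sqrt( 15 ) ]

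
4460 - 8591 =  - 4131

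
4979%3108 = 1871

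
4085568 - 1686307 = 2399261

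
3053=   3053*1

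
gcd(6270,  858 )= 66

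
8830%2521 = 1267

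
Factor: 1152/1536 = 2^( - 2 )*3^1  =  3/4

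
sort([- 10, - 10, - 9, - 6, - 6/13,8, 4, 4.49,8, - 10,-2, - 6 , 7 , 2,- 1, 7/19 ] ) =[- 10, - 10, - 10, - 9, - 6, - 6,-2, - 1, - 6/13,7/19 , 2,4 , 4.49, 7, 8, 8 ]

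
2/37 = 2/37=0.05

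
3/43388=3/43388 = 0.00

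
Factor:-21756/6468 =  - 11^( - 1)*37^1 = -37/11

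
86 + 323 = 409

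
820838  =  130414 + 690424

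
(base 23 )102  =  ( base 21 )146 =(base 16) 213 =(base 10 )531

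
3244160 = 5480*592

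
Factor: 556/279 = 2^2*3^ ( - 2) * 31^( -1)*139^1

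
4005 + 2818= 6823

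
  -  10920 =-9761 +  - 1159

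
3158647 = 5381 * 587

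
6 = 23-17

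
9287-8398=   889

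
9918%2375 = 418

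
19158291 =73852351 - 54694060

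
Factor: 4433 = 11^1 * 13^1 * 31^1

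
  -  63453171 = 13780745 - 77233916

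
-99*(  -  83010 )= 8217990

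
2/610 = 1/305 = 0.00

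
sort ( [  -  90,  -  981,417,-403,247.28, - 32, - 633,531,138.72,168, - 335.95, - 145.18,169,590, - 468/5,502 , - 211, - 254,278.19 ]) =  [ - 981, - 633,- 403, - 335.95, - 254, - 211 , - 145.18 , - 468/5 , - 90, - 32, 138.72,168,169,  247.28,  278.19,  417,  502 , 531, 590] 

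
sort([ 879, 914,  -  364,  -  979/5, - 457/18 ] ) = [  -  364,  -  979/5,  -  457/18, 879, 914 ] 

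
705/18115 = 141/3623 =0.04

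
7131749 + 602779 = 7734528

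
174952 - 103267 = 71685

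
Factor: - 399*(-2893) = 1154307 = 3^1*7^1*11^1*19^1*263^1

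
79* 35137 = 2775823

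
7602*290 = 2204580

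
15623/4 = 3905 + 3/4 =3905.75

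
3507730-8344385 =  - 4836655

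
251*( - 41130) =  - 10323630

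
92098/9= 10233 + 1/9 = 10233.11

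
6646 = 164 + 6482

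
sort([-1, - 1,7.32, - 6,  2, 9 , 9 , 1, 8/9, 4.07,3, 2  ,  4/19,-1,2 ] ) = [  -  6, - 1, - 1, - 1 , 4/19, 8/9 , 1,  2, 2,  2 , 3,4.07, 7.32,9,9 ]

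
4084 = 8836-4752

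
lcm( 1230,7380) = 7380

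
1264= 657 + 607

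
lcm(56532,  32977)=395724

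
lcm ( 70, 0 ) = 0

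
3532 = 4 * 883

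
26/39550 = 13/19775 = 0.00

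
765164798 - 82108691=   683056107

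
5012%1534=410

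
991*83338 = 82587958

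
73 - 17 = 56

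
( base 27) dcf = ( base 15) 2d96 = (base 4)2121120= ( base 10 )9816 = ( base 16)2658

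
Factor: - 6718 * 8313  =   - 2^1*3^1* 17^1 *163^1*3359^1 = - 55846734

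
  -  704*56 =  - 39424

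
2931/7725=977/2575=0.38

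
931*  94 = 87514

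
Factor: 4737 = 3^1 * 1579^1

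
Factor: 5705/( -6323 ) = - 5^1*7^1*163^1*6323^( - 1 )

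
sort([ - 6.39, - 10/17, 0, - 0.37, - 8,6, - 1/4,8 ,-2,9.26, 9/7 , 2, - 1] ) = [ - 8, - 6.39, - 2,  -  1, - 10/17,- 0.37 , -1/4, 0,9/7, 2 , 6,  8,  9.26] 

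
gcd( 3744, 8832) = 96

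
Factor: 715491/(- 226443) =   -  3^1*263^( - 1 )*277^1 = - 831/263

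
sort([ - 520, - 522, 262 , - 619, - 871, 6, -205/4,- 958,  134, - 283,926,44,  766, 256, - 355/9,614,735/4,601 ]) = [ - 958, - 871,  -  619, - 522, - 520, - 283, - 205/4, - 355/9,6,  44,134,735/4,256,262, 601,614,766, 926] 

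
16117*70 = 1128190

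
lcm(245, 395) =19355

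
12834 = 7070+5764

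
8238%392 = 6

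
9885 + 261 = 10146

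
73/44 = 1 + 29/44 = 1.66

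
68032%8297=1656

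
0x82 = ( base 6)334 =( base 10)130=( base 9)154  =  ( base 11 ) 109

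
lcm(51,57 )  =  969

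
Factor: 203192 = 2^3 * 11^1 * 2309^1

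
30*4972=149160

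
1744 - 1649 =95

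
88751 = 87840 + 911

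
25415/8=25415/8 = 3176.88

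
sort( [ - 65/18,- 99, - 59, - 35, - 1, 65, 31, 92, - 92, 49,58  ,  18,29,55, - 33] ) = [  -  99 , - 92, -59 , - 35, - 33, - 65/18, - 1, 18, 29, 31,49,55,58 , 65 , 92 ]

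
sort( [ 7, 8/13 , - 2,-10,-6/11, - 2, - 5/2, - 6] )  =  [  -  10,-6, - 5/2, - 2, - 2, - 6/11, 8/13 , 7 ] 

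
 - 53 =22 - 75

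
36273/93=12091/31 =390.03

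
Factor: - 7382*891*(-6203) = 40799376486 = 2^1*3^4*11^1*3691^1*6203^1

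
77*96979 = 7467383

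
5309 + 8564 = 13873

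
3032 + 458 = 3490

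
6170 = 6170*1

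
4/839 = 4/839 = 0.00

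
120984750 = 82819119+38165631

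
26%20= 6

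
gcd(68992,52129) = 77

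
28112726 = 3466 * 8111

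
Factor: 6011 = 6011^1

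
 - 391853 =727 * ( - 539 ) 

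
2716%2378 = 338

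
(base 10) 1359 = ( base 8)2517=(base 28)1kf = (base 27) 1n9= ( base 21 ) 31F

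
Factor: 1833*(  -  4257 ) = - 3^3*11^1*13^1*43^1*47^1= -  7803081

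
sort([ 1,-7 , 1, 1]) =[ - 7,  1,1, 1 ]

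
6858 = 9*762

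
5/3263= 5/3263  =  0.00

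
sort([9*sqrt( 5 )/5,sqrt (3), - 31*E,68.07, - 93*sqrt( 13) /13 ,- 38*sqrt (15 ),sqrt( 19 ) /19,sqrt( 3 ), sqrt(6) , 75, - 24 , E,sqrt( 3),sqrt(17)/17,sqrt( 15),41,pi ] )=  [ - 38 * sqrt( 15 ),  -  31*E, - 93*sqrt( 13)/13, - 24, sqrt(19)/19, sqrt( 17)/17,sqrt( 3),sqrt (3 ),sqrt(3 ),sqrt( 6),E,pi , sqrt( 15), 9*sqrt( 5) /5,41, 68.07 , 75]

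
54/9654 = 9/1609=0.01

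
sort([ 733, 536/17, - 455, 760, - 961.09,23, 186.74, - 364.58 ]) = [  -  961.09, - 455, - 364.58,23, 536/17, 186.74, 733, 760]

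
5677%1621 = 814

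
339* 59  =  20001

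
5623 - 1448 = 4175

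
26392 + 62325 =88717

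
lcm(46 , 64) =1472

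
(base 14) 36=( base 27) 1L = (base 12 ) 40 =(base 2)110000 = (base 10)48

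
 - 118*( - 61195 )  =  7221010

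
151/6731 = 151/6731 = 0.02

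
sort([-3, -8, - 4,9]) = [ - 8, - 4,-3, 9 ] 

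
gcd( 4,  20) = 4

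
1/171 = 1/171  =  0.01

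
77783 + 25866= 103649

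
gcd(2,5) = 1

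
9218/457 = 20 + 78/457 =20.17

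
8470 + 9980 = 18450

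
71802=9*7978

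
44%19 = 6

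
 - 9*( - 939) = 8451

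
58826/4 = 29413/2 = 14706.50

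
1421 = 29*49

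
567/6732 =63/748 =0.08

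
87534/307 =87534/307 = 285.13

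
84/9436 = 3/337 = 0.01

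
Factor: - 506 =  - 2^1 * 11^1*23^1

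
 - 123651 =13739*( - 9) 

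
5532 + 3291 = 8823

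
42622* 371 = 15812762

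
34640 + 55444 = 90084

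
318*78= 24804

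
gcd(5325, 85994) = 1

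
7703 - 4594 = 3109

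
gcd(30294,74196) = 162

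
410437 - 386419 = 24018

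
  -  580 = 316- 896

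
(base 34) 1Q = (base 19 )33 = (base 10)60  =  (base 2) 111100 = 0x3C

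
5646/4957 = 1 + 689/4957 = 1.14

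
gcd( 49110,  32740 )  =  16370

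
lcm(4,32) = 32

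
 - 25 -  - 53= 28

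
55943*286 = 15999698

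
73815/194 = 73815/194 = 380.49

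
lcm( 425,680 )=3400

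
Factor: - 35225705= - 5^1*79^1 *257^1  *  347^1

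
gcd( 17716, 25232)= 4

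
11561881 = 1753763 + 9808118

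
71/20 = 71/20   =  3.55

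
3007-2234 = 773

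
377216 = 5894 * 64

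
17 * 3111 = 52887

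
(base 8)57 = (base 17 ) 2D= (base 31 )1g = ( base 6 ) 115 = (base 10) 47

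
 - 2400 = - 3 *800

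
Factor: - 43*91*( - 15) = 58695 = 3^1*5^1*7^1  *13^1*  43^1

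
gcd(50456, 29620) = 4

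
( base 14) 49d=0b1110011011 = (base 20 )263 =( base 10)923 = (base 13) 560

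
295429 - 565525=  -  270096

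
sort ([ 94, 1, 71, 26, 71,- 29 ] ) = [ - 29,1, 26, 71, 71,94] 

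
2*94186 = 188372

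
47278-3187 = 44091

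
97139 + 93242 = 190381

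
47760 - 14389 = 33371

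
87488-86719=769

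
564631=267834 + 296797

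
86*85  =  7310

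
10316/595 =10316/595 = 17.34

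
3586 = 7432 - 3846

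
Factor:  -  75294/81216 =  - 2^(-5)*3^ ( - 1)*89^1 = - 89/96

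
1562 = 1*1562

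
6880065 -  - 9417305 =16297370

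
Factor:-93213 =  - 3^2*10357^1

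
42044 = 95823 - 53779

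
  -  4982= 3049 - 8031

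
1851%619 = 613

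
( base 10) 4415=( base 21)A05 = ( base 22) 92F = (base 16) 113F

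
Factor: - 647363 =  - 647363^1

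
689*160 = 110240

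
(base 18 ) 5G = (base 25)46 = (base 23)4e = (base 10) 106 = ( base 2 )1101010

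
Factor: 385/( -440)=-7/8  =  -2^( - 3)*7^1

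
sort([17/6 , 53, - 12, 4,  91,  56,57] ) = [ - 12, 17/6, 4, 53, 56, 57, 91 ] 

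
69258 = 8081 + 61177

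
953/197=953/197= 4.84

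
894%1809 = 894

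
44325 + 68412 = 112737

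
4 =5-1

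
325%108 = 1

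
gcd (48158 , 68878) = 2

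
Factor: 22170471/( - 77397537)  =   - 7390157/25799179 = -7^(  -  1)*29^1*254833^1*  3685597^( - 1)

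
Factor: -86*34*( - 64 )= 2^8*17^1*43^1 = 187136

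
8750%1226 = 168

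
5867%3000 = 2867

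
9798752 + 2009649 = 11808401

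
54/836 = 27/418= 0.06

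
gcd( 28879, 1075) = 1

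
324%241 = 83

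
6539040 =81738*80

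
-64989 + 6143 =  - 58846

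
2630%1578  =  1052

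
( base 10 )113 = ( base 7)221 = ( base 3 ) 11012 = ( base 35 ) 38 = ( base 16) 71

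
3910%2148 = 1762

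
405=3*135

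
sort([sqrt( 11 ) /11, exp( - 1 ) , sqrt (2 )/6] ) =[ sqrt( 2)/6, sqrt( 11 ) /11 , exp( - 1)] 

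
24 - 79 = - 55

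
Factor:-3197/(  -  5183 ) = 23^1* 71^( - 1) * 73^(  -  1 ) * 139^1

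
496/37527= 496/37527 = 0.01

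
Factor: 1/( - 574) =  - 2^( - 1)*7^( - 1)*41^(-1)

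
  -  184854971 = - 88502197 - 96352774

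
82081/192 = 82081/192 = 427.51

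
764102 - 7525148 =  - 6761046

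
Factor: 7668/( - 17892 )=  - 3^1*7^( - 1 ) = - 3/7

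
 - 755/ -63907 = 755/63907  =  0.01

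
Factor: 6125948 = 2^2 * 1531487^1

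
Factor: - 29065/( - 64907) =5^1*47^( - 1 )  *  1381^( - 1) * 5813^1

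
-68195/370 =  - 185 +51/74 = - 184.31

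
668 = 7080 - 6412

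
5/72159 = 5/72159 = 0.00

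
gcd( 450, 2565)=45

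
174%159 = 15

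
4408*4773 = 21039384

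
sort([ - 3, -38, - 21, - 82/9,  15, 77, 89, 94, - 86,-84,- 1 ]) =[ - 86, - 84 , - 38, - 21, - 82/9, - 3, - 1,  15,77, 89,94] 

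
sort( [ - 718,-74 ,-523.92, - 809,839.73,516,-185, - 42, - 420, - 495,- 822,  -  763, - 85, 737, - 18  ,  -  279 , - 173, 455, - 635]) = [ - 822, -809,-763, - 718,-635, - 523.92,  -  495,  -  420, - 279,- 185, - 173,-85, - 74, - 42 , - 18, 455,516,737,839.73 ] 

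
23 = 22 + 1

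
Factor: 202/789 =2^1*3^( - 1)*101^1*263^( - 1 ) 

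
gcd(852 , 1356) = 12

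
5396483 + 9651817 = 15048300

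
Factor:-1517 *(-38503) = 58409051 = 37^1 *41^1 * 139^1 * 277^1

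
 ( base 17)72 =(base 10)121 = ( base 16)79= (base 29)45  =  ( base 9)144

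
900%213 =48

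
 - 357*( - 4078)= 1455846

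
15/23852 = 15/23852=0.00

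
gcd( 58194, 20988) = 954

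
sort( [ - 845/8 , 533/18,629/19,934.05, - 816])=[ - 816, - 845/8, 533/18, 629/19,  934.05]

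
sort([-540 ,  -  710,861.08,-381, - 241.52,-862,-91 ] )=[  -  862, - 710,-540,- 381, - 241.52,-91,861.08] 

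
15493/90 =15493/90 =172.14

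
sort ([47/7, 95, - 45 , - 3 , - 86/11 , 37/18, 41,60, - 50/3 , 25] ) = [  -  45 , - 50/3 , - 86/11 , - 3, 37/18, 47/7, 25,41, 60, 95 ]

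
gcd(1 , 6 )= 1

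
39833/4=9958  +  1/4 = 9958.25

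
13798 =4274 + 9524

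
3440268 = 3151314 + 288954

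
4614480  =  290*15912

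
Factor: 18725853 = 3^1 * 929^1*6719^1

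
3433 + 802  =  4235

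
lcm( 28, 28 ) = 28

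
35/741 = 35/741=0.05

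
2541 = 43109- 40568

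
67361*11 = 740971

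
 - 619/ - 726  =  619/726 = 0.85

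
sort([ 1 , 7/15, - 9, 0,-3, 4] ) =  [ - 9, - 3,  0,7/15, 1, 4]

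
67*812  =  54404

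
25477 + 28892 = 54369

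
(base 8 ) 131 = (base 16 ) 59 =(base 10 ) 89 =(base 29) 32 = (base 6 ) 225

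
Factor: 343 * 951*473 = 3^1 * 7^3 * 11^1*43^1 * 317^1 = 154289289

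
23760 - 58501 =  - 34741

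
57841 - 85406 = -27565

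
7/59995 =7/59995 =0.00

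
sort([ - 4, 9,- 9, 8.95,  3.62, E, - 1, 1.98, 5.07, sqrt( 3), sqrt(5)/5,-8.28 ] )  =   [ - 9, - 8.28, - 4, - 1,sqrt(5)/5, sqrt(3),1.98, E,3.62, 5.07,8.95,9] 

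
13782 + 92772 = 106554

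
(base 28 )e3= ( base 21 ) ih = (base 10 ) 395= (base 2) 110001011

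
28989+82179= 111168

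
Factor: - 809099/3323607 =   -  3^(  -  1)*7^( - 1)*89^1*101^( - 1)*1567^( - 1)*9091^1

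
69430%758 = 452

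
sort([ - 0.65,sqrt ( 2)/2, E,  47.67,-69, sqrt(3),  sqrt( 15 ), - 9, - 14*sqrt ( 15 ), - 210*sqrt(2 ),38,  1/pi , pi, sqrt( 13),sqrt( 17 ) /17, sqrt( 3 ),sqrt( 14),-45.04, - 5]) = [ - 210 *sqrt( 2), - 69, - 14*sqrt( 15 ),-45.04,-9, - 5, - 0.65,  sqrt( 17 )/17 , 1/pi,sqrt(2 ) /2, sqrt(3),sqrt( 3),E, pi,sqrt( 13 ) , sqrt( 14 ) , sqrt ( 15),38, 47.67]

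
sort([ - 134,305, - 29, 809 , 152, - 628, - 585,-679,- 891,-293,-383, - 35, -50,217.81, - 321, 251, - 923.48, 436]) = [ - 923.48 , - 891,-679,-628,- 585,-383, - 321, - 293, - 134,- 50,-35, - 29,152 , 217.81, 251, 305,436, 809 ] 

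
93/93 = 1 = 1.00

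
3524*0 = 0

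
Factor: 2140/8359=2^2*5^1 * 13^( - 1 ) * 107^1*643^ ( - 1) 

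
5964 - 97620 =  - 91656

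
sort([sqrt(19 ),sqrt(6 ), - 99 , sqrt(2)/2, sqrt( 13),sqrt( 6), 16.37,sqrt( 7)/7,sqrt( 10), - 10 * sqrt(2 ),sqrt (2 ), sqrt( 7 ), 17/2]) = [ - 99, - 10*sqrt ( 2 ),  sqrt(7) /7,sqrt( 2)/2,sqrt (2 ),sqrt (6), sqrt(6)  ,  sqrt(7 ),sqrt ( 10 ),sqrt( 13 ),sqrt (19 ), 17/2,16.37]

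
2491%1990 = 501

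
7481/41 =7481/41 =182.46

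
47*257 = 12079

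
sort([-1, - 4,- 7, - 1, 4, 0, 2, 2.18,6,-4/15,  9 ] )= [-7, - 4, - 1, - 1,-4/15, 0, 2, 2.18, 4,6, 9]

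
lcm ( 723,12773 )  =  38319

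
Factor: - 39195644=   -  2^2*9798911^1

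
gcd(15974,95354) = 98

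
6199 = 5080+1119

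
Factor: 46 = 2^1*23^1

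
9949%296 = 181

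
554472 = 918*604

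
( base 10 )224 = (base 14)120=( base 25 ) 8o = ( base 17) d3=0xE0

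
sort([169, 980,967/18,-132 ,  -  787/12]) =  [ - 132,  -  787/12,967/18, 169  ,  980 ]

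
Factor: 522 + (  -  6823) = - 6301 = - 6301^1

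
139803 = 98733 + 41070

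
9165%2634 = 1263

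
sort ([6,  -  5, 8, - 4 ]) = [ - 5, - 4,  6, 8]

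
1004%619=385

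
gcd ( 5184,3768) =24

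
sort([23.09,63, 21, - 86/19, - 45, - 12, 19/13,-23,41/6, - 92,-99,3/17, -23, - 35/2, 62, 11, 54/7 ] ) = [ - 99, - 92, - 45, - 23,  -  23, - 35/2,- 12, - 86/19, 3/17,19/13,41/6, 54/7, 11, 21,  23.09, 62, 63]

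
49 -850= - 801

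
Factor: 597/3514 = 2^( - 1 )*3^1*7^ (-1 ) *199^1 * 251^ ( - 1) 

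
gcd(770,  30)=10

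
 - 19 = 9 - 28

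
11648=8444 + 3204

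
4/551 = 4/551=0.01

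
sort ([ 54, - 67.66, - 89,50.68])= [ - 89, - 67.66, 50.68,54 ] 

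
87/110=87/110 = 0.79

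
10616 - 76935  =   - 66319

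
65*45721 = 2971865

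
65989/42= 1571+1/6=1571.17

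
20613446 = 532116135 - 511502689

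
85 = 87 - 2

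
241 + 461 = 702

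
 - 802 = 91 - 893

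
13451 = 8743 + 4708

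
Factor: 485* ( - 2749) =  - 5^1 * 97^1* 2749^1 = -  1333265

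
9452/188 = 2363/47 = 50.28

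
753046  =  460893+292153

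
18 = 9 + 9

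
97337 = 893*109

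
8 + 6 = 14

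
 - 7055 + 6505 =-550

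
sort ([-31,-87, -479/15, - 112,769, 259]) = [  -  112, - 87,-479/15, - 31, 259, 769]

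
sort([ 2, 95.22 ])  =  [2, 95.22 ]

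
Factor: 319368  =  2^3 * 3^1*7^1 * 1901^1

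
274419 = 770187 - 495768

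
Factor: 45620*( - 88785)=-2^2*3^2 * 5^2*1973^1 *2281^1=- 4050371700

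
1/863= 1/863 = 0.00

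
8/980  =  2/245 = 0.01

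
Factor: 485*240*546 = 63554400 =2^5*3^2 *5^2 *7^1*13^1 *97^1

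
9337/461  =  20+117/461 = 20.25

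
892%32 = 28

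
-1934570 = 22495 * (-86)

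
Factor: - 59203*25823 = -7^2*17^1*31^1*73^1*811^1 = - 1528799069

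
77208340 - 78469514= - 1261174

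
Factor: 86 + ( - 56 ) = 2^1*3^1*5^1 = 30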